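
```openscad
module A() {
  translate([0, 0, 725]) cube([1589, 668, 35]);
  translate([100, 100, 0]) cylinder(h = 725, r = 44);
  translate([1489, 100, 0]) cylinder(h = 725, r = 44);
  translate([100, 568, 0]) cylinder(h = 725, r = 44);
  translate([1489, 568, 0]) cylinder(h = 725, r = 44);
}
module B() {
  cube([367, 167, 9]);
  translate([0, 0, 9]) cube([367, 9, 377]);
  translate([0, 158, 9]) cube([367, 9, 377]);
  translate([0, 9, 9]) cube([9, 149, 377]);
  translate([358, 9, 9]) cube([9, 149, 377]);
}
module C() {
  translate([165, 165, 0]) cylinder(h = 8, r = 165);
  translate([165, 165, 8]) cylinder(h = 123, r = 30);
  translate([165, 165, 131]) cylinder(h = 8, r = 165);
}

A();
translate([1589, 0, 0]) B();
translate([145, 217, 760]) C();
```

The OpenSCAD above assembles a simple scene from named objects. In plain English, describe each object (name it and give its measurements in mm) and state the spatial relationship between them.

A is a table: top 1589 mm (x) × 668 mm (y), 35 mm thick, upper face at z = 760 mm, on four round legs of 88 mm diameter, each leg's bounding box inset 56 mm from the nearest pair of top edges, running from z = 0 to the bottom of the top.

B is an open storage box with external size 367×167×386 mm and wall thickness 9 mm (the base is also 9 mm thick). The base covers the whole footprint; the four walls stand on the base, with the y-facing walls full-width and the x-facing walls fitting between their inner faces.

C is a spool: two coaxial disc flanges of radius 165 mm and thickness 8 mm, joined by a core cylinder of radius 30 mm and height 123 mm. The lower flange rests on z = 0 and the three cylinders share a vertical axis.

The open box is against the table's +x side, with their −y faces flush. The spool is on top of the table.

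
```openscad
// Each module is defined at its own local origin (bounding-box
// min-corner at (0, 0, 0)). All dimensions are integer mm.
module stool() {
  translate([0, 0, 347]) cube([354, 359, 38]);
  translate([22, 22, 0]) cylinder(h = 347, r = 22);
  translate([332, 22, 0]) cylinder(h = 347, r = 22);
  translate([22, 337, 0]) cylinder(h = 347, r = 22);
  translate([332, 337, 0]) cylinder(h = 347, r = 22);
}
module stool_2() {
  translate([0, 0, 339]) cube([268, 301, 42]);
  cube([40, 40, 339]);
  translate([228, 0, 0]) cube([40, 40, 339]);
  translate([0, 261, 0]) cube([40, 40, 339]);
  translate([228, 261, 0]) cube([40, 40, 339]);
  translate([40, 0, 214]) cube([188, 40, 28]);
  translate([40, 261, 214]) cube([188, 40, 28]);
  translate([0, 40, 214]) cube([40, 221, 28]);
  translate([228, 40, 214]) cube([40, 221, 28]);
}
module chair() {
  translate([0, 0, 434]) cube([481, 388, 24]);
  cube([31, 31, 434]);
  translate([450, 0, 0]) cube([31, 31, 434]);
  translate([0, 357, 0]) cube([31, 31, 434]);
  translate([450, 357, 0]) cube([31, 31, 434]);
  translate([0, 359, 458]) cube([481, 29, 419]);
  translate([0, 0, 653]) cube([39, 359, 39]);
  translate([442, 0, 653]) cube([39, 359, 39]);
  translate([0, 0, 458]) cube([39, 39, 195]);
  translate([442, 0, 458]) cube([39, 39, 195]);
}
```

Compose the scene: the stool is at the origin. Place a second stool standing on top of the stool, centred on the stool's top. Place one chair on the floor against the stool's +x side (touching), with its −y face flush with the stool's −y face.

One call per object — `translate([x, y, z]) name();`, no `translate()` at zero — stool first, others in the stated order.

stool();
translate([43, 29, 385]) stool_2();
translate([354, 0, 0]) chair();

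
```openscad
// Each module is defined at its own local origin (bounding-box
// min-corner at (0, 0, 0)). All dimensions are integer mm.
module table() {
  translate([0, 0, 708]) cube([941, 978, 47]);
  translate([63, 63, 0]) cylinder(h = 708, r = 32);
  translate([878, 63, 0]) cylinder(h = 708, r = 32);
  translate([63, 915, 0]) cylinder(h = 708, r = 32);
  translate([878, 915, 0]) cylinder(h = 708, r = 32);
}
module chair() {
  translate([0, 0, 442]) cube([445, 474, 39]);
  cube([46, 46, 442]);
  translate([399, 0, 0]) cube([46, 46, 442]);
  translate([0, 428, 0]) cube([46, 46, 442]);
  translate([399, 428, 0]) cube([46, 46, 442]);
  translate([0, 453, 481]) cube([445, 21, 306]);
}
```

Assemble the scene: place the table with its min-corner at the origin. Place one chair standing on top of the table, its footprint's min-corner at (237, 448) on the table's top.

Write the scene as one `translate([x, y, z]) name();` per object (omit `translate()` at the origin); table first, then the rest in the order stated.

table();
translate([237, 448, 755]) chair();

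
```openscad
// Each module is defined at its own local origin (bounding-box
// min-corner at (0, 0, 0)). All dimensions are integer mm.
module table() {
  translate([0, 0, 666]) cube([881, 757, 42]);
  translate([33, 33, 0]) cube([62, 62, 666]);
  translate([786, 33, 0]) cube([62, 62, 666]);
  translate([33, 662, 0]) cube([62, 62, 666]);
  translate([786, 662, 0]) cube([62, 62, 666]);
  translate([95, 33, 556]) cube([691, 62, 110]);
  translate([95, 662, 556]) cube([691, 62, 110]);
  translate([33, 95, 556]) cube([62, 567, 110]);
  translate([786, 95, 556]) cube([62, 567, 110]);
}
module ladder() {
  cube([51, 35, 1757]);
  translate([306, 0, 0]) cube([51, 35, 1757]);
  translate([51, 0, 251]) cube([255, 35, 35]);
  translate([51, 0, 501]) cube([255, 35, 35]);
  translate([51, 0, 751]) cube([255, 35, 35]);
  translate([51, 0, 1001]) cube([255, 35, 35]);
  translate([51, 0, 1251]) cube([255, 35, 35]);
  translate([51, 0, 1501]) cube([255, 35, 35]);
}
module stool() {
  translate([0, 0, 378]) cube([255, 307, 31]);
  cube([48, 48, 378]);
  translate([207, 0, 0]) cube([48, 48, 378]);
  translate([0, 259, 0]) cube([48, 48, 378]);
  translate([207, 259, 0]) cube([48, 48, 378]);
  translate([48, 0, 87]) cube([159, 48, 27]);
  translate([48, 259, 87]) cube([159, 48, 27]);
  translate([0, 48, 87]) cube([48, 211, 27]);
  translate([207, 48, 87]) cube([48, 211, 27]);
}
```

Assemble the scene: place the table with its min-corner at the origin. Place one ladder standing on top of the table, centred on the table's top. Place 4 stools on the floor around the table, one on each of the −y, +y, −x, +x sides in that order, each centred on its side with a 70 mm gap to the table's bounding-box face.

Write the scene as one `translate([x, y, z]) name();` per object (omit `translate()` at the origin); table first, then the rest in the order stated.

table();
translate([262, 361, 708]) ladder();
translate([313, -377, 0]) stool();
translate([313, 827, 0]) stool();
translate([-325, 225, 0]) stool();
translate([951, 225, 0]) stool();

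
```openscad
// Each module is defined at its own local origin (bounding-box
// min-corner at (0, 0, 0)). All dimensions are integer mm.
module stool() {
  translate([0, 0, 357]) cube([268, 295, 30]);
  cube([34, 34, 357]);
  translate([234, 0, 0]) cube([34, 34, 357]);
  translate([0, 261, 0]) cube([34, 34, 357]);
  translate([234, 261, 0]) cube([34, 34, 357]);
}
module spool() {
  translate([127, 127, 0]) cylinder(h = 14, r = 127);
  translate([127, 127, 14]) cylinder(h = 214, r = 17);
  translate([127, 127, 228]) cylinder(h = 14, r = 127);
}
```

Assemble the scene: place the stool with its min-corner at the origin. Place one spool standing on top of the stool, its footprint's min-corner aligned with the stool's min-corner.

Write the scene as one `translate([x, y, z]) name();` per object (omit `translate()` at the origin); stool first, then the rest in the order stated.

stool();
translate([0, 0, 387]) spool();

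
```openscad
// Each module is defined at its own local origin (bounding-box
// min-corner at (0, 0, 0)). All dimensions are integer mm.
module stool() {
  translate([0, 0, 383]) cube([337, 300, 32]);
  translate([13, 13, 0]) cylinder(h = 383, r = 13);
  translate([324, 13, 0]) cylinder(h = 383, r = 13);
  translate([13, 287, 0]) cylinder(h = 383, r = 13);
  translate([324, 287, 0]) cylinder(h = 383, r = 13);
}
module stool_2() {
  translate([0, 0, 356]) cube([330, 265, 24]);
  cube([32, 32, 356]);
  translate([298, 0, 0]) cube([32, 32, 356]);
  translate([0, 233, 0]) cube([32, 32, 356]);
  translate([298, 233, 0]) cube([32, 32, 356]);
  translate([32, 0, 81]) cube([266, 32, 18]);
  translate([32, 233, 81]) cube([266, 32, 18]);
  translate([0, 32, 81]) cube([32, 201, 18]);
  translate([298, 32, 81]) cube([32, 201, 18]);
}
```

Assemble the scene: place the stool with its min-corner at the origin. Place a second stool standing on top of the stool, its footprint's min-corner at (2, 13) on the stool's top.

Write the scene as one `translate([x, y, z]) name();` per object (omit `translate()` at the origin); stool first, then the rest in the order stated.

stool();
translate([2, 13, 415]) stool_2();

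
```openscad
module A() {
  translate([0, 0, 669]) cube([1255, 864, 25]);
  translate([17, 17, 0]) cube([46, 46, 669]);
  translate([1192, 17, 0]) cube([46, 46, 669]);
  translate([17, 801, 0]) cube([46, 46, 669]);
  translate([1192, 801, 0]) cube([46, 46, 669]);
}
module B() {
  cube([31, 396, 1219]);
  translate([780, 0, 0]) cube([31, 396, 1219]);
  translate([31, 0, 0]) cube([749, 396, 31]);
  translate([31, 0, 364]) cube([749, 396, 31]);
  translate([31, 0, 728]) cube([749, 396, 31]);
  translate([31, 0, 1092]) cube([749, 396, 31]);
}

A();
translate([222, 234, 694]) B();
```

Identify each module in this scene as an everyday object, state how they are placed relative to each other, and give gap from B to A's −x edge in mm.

The bookshelf's min-x is at 222; the table's min-x is 0; gap = 222 mm.

A is a table. B is a bookshelf. The bookshelf is on top of the table, centred. The gap from the bookshelf to the table's −x edge is 222 mm.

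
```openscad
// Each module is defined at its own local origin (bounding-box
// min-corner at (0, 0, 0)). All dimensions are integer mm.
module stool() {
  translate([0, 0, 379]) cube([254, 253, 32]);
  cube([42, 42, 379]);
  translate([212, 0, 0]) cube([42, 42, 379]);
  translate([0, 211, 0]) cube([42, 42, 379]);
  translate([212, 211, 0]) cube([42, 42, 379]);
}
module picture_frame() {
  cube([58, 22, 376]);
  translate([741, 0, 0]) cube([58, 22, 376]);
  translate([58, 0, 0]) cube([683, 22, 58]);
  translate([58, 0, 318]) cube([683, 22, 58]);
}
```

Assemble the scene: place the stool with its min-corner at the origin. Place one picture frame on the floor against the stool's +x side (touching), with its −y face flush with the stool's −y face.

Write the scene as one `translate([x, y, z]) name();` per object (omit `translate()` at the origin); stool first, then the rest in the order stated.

stool();
translate([254, 0, 0]) picture_frame();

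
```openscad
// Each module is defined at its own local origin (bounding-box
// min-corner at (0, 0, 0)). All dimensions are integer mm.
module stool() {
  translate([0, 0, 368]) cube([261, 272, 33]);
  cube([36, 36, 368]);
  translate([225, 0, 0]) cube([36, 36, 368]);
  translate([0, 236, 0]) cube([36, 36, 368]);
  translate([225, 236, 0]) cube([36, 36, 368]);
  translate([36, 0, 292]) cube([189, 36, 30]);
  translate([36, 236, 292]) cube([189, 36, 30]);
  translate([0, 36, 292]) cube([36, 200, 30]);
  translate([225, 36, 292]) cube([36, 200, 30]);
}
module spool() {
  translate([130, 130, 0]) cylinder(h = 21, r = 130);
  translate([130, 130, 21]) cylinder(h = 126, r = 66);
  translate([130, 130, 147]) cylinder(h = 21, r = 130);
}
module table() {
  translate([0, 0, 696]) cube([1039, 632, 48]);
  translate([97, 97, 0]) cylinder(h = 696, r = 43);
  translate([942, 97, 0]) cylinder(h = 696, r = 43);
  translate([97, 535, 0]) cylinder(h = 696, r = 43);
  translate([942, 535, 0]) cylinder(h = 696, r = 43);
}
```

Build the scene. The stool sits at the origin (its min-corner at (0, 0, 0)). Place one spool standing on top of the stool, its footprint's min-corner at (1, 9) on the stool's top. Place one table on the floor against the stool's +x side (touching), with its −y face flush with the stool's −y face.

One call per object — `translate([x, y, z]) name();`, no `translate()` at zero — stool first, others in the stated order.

stool();
translate([1, 9, 401]) spool();
translate([261, 0, 0]) table();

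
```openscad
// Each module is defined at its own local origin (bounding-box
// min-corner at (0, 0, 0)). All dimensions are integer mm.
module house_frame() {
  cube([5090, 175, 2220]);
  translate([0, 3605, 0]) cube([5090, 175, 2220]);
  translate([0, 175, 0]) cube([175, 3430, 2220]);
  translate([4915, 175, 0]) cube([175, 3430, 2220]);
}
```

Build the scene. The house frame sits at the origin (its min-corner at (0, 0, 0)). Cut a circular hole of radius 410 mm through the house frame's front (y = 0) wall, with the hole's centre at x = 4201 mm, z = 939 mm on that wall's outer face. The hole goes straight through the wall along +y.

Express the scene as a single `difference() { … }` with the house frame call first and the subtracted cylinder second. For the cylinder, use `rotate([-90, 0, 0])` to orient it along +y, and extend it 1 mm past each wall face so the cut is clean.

difference() {
  house_frame();
  translate([4201, -1, 939]) rotate([-90, 0, 0]) cylinder(h = 177, r = 410);
}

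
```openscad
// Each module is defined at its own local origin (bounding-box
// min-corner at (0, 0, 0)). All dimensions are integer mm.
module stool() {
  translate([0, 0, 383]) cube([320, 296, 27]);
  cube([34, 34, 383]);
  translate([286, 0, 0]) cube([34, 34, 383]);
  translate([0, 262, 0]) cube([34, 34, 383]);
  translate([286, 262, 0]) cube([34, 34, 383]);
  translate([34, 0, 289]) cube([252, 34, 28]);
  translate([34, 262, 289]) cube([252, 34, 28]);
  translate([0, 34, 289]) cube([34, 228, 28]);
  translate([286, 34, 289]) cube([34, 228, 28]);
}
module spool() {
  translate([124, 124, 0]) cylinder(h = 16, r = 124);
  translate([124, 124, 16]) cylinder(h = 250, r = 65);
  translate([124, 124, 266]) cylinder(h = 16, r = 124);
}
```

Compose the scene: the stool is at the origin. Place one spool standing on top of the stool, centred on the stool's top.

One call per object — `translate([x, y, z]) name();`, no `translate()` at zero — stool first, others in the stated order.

stool();
translate([36, 24, 410]) spool();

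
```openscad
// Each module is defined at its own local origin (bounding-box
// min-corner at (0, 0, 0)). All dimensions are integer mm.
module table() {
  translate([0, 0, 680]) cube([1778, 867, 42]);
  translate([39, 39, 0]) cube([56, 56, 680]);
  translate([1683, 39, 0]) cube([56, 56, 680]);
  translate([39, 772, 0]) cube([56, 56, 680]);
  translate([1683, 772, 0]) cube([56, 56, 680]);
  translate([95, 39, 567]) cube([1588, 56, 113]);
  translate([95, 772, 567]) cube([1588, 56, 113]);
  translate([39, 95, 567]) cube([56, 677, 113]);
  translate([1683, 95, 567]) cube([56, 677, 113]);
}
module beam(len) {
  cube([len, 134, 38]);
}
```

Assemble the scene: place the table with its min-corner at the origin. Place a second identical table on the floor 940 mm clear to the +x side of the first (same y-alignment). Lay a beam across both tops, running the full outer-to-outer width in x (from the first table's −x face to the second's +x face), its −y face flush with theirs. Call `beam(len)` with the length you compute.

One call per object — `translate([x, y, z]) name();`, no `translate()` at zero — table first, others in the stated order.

table();
translate([2718, 0, 0]) table();
translate([0, 0, 722]) beam(4496);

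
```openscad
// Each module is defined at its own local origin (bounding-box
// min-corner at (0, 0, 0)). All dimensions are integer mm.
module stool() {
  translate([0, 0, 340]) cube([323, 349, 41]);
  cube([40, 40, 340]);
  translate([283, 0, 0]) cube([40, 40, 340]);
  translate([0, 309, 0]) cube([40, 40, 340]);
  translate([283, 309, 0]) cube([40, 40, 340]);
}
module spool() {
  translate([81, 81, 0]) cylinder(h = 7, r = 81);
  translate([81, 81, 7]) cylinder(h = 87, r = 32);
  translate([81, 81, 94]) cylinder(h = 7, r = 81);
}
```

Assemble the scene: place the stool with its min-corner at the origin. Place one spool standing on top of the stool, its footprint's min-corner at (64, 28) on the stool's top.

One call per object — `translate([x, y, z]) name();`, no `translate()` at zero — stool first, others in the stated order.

stool();
translate([64, 28, 381]) spool();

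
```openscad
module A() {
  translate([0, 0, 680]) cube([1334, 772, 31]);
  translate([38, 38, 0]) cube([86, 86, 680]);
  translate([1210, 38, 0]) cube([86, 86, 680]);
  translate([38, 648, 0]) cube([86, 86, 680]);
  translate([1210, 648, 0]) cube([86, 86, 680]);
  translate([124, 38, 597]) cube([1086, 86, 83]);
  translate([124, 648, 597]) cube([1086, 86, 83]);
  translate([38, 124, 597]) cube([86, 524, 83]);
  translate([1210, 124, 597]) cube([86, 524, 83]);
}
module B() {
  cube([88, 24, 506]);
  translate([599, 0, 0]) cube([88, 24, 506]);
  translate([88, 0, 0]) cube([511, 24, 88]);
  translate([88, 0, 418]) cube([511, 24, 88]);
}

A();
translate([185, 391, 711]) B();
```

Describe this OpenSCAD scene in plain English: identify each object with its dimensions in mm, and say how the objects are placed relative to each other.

A is a table: top 1334 mm (x) × 772 mm (y), 31 mm thick, upper face at z = 711 mm, on four 86×86 mm square legs, each inset 38 mm from the nearest pair of top edges, running from z = 0 to the bottom of the top. Four apron rails, 86 mm thick and 83 mm tall, run between adjacent legs with their top edges flush with the underside of the top and their outer faces flush with the legs' outer faces.

B is a picture frame with a 511×330 mm rectangular opening (x by z) and a uniform 88 mm border on every side. Frame depth is 24 mm along y. It is built from two vertical stiles running the full outside height and two horizontal rails spanning the gap between the stiles.

The picture frame is on top of the table.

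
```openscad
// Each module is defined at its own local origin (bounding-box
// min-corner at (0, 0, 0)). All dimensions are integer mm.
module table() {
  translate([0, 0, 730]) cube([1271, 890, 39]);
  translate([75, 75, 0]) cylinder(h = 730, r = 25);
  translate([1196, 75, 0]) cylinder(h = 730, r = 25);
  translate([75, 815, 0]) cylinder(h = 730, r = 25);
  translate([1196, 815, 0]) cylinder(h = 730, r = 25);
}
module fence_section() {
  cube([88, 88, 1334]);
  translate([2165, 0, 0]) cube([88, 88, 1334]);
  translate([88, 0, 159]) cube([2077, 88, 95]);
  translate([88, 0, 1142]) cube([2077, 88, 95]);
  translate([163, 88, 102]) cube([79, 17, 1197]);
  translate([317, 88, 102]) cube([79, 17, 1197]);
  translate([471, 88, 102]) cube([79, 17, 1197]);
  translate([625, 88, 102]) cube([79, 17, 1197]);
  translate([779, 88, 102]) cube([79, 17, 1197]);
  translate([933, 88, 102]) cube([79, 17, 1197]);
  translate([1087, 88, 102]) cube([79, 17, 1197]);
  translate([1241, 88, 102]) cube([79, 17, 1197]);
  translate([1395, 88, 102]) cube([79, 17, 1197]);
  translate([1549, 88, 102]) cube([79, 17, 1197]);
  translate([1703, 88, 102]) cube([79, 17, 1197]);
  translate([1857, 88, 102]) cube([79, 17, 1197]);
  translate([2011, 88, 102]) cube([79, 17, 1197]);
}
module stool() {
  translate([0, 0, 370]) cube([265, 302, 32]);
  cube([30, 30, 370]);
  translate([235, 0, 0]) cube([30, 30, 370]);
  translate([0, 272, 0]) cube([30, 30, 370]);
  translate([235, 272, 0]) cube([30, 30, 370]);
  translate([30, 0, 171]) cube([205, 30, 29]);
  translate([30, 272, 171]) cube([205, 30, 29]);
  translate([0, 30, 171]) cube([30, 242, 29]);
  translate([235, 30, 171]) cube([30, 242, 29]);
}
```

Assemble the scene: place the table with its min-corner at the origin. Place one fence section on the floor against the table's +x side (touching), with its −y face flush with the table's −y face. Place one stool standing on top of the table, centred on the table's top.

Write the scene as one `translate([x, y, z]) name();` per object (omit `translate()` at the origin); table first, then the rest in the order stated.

table();
translate([1271, 0, 0]) fence_section();
translate([503, 294, 769]) stool();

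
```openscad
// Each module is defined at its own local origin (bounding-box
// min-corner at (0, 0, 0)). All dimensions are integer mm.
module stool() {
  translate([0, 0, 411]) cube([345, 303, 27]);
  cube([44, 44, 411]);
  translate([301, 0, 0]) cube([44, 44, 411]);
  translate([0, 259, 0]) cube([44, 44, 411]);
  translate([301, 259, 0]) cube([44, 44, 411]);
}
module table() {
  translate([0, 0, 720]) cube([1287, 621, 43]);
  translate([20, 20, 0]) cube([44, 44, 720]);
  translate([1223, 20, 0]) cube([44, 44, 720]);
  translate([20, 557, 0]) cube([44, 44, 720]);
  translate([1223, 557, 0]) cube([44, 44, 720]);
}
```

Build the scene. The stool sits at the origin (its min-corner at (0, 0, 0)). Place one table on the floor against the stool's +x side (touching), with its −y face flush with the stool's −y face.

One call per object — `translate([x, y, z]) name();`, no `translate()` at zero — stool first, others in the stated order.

stool();
translate([345, 0, 0]) table();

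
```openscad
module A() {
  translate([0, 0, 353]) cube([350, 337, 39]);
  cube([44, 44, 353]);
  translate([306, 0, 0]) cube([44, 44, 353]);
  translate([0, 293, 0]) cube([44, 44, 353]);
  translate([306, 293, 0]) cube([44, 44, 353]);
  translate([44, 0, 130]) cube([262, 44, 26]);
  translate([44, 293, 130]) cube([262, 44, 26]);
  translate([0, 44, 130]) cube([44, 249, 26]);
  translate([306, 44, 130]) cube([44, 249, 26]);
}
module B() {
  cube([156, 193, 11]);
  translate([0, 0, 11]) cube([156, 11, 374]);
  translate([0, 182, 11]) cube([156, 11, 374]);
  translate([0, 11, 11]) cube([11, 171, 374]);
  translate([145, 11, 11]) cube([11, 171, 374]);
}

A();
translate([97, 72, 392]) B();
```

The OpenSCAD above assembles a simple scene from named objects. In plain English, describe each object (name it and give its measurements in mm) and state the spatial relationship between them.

A is a four-legged stool. The seat is 350×337 mm, 39 mm thick, top at z = 392 mm. It stands on four square legs, each 44×44 mm in cross-section, from z = 0 to the seat underside, each flush with a corner of the seat. Four stretchers, 44 mm wide and 26 mm tall, connect adjacent legs with their undersides at z = 130 mm, each running between the inner faces of the legs it joins and aligned with the legs' outer faces on the other axis.

B is an open-topped rectangular box: outside dimensions 156×193×385 mm, with a uniform wall and base thickness of 11 mm. The base is a full 156×193 slab on the floor; four walls sit on top of the base. The front and back walls (the −y and +y sides) span the full width; the two side walls fit between them.

The open box is on top of the stool, centred.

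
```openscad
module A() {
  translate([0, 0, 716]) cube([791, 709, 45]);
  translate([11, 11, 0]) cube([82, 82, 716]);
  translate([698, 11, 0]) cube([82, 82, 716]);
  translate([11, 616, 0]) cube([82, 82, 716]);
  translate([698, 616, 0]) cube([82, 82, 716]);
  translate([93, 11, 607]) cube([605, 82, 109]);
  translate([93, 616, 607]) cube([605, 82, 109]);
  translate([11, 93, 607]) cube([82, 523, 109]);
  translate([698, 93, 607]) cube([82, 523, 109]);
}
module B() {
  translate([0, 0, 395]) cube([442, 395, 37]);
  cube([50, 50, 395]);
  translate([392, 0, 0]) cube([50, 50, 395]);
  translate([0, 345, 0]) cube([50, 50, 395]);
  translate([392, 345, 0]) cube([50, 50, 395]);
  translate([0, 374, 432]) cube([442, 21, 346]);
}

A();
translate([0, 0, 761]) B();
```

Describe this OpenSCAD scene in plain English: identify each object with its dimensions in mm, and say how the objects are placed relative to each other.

A is a table with a 791×709 mm rectangular top, 45 mm thick, top surface at z = 761 mm, supported by four 82×82 mm square legs, each inset 11 mm from the nearest pair of top edges, running from the floor. Four apron rails, 82 mm thick and 109 mm tall, run between adjacent legs with their top edges flush with the underside of the top and their outer faces flush with the legs' outer faces.

B is a chair: 442×395 mm seat, 37 mm thick, top at z = 432 mm, on four 50 mm square corner legs flush with the seat edges. A 21 mm thick backrest slab spans the full seat width, extending 346 mm above the seat top, its back face flush with the seat's +y edge.

The chair is on top of the table.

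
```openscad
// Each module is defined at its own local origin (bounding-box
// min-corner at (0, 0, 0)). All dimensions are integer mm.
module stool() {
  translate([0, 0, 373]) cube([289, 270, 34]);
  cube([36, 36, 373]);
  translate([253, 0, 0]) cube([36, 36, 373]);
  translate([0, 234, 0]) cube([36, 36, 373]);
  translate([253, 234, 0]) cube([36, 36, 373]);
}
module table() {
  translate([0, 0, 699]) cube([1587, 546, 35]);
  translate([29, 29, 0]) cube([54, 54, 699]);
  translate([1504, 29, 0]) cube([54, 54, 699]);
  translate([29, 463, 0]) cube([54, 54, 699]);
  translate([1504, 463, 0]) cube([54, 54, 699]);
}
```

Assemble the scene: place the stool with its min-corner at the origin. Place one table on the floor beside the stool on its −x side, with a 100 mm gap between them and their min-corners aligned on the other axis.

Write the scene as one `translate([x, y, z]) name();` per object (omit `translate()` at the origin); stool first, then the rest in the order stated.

stool();
translate([-1687, 0, 0]) table();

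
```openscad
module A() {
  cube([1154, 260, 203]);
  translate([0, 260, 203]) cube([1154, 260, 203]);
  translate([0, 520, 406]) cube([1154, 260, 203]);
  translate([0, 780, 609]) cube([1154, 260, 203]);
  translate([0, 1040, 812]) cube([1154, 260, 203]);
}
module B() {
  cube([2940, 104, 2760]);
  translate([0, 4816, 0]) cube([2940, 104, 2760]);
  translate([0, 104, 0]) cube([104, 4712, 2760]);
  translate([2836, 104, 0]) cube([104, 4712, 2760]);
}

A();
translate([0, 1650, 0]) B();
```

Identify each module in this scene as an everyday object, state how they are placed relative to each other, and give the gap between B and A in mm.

The house frame's nearest face is 350 mm from the staircase's +y face.

A is a staircase. B is a house frame. The house frame is on the floor beside the staircase on its +y side. The gap between the house frame and the staircase is 350 mm.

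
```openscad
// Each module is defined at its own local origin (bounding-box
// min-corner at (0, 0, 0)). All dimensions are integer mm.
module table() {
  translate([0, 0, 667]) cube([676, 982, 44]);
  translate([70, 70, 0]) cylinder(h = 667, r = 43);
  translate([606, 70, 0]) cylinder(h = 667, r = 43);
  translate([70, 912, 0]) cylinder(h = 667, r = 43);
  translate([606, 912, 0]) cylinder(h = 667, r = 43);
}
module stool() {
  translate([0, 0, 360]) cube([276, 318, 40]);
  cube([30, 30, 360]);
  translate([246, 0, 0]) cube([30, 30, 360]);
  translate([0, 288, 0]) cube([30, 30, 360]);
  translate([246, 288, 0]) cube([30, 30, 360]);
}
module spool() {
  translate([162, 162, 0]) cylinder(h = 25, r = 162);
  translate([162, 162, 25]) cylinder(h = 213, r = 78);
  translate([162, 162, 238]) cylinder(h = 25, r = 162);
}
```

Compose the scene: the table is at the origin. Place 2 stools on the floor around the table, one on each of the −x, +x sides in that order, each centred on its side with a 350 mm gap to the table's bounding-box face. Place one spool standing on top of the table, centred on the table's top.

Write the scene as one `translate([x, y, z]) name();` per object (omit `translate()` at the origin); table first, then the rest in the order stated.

table();
translate([-626, 332, 0]) stool();
translate([1026, 332, 0]) stool();
translate([176, 329, 711]) spool();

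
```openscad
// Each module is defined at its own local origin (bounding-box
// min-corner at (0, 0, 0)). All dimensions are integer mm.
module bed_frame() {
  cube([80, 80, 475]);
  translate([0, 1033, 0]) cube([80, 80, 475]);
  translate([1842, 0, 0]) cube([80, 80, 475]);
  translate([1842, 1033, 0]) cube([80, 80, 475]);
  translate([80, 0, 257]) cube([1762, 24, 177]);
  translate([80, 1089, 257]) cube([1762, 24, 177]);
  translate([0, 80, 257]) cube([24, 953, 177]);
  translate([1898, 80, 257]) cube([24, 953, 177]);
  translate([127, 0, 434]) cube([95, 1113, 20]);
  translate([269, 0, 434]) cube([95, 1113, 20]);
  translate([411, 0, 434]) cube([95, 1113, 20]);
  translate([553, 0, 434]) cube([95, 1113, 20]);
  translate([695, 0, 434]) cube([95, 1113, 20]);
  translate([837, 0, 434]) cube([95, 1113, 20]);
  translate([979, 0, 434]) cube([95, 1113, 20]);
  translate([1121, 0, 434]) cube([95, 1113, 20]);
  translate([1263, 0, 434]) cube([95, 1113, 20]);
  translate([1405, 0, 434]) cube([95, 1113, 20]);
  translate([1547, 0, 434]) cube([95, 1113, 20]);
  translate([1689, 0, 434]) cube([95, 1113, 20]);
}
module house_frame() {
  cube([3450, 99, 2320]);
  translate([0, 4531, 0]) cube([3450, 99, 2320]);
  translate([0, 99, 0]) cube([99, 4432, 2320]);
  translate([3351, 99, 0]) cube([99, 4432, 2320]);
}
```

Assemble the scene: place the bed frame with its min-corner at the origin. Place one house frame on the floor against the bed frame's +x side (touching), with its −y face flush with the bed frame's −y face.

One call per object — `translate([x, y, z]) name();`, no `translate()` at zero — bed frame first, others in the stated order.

bed_frame();
translate([1922, 0, 0]) house_frame();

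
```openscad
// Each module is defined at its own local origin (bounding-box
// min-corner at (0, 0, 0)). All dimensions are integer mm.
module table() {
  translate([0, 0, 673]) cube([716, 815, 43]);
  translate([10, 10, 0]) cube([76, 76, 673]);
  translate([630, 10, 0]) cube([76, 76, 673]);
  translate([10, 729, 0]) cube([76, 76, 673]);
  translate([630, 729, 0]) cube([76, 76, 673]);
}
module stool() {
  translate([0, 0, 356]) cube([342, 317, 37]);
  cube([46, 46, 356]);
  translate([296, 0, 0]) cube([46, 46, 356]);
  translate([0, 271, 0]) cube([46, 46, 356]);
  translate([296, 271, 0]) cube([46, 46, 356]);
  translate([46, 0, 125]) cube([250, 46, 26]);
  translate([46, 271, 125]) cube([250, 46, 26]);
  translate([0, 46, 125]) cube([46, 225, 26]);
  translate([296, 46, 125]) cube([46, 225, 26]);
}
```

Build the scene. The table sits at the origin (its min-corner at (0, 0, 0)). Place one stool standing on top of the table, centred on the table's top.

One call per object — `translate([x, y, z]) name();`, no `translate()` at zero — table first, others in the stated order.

table();
translate([187, 249, 716]) stool();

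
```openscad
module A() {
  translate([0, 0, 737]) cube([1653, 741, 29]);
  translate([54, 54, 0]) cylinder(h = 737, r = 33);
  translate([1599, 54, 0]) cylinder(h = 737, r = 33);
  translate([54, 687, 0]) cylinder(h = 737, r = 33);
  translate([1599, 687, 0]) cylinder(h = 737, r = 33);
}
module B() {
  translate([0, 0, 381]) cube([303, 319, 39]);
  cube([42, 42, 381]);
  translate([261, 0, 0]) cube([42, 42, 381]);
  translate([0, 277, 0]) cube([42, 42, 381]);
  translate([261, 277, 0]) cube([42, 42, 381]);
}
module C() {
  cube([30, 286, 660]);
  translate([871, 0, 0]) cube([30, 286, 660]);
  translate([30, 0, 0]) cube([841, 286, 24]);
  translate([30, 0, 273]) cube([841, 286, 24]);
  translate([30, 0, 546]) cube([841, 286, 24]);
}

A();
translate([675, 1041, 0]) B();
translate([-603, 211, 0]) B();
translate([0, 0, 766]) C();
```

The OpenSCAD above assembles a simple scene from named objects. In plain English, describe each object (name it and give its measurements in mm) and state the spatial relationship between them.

A is a rectangular dining table. The top is 1653×741×29 mm with its upper surface at z = 766 mm. It stands on four round legs of 66 mm diameter, each leg's bounding box inset 21 mm from the nearest pair of top edges, running from the floor to the underside of the top.

B is a four-legged stool. The seat is a 303×319×39 mm slab whose top surface is at z = 420 mm; four square legs, each 42×42 mm in cross-section, run from the floor (z = 0) to the underside of the seat, each flush with a corner of the seat.

C is a bookshelf 901 mm wide overall, 286 mm deep and 660 mm tall. The two sides are 30 mm thick vertical panels. 3 horizontal shelves of 24 mm thickness span between the inner faces of the sides; the lowest shelf sits on the floor and shelves are stacked with a clear vertical gap of 249 mm between each pair.

Two stools sit around the table at the +y, −x sides. The bookshelf is on top of the table.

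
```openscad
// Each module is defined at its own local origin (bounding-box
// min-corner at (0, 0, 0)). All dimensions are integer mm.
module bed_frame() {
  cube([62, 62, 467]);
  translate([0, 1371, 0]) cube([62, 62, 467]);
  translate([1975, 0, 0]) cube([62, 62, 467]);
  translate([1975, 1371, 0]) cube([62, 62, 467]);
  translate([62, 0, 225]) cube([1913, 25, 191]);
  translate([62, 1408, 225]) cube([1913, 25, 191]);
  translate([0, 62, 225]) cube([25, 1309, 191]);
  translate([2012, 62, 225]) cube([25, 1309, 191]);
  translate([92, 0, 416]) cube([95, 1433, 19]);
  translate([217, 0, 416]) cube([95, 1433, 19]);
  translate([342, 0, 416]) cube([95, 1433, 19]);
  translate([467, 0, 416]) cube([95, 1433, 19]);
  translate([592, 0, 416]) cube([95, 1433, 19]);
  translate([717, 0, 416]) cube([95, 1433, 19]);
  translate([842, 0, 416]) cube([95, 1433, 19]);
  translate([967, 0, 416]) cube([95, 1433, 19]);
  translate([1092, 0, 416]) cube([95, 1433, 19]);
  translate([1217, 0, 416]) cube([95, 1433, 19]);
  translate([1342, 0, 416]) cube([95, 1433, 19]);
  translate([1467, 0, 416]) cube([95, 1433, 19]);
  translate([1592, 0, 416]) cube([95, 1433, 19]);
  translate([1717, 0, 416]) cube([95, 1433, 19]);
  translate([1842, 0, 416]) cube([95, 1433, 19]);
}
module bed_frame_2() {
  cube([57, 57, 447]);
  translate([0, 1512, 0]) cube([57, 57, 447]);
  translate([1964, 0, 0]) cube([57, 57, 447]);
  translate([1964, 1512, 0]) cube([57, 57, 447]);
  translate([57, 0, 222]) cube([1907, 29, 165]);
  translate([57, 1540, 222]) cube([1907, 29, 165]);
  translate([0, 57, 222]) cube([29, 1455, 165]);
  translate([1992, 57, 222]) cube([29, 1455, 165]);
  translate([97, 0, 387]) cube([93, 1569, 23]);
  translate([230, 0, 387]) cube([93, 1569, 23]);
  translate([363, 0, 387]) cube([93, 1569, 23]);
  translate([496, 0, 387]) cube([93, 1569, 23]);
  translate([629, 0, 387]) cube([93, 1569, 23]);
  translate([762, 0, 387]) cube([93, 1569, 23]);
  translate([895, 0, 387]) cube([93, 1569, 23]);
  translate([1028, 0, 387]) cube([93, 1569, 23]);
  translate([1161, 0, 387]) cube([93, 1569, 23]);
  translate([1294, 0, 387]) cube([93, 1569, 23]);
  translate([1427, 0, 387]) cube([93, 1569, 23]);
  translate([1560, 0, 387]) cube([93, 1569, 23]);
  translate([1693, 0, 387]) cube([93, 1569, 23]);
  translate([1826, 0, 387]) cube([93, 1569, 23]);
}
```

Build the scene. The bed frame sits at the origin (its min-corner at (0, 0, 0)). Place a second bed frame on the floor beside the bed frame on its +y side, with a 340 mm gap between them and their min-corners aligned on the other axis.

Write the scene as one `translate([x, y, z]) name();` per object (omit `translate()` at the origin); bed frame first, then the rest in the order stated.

bed_frame();
translate([0, 1773, 0]) bed_frame_2();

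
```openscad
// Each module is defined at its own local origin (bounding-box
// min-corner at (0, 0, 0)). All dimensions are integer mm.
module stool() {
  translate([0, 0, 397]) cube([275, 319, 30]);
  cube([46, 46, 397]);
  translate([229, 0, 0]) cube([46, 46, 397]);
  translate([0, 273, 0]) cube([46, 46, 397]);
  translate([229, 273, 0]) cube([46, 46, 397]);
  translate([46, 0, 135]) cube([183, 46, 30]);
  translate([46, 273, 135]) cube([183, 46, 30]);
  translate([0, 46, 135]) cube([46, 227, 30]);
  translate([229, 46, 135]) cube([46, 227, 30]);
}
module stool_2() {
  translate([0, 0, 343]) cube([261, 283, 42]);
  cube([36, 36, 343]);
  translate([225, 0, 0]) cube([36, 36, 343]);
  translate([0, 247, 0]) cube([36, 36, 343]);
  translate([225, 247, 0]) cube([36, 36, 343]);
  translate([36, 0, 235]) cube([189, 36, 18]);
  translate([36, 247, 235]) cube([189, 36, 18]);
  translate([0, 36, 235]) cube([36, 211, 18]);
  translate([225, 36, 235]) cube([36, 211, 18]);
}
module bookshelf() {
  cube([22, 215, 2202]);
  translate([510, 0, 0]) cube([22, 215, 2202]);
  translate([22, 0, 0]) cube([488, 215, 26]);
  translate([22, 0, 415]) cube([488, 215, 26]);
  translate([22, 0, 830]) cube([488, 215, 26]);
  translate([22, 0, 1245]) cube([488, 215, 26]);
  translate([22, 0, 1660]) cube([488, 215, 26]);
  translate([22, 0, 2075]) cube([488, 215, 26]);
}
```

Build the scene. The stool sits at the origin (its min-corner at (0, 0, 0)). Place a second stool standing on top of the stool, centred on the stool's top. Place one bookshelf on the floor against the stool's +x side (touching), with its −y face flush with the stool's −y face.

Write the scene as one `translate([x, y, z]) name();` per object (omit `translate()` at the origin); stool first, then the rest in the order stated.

stool();
translate([7, 18, 427]) stool_2();
translate([275, 0, 0]) bookshelf();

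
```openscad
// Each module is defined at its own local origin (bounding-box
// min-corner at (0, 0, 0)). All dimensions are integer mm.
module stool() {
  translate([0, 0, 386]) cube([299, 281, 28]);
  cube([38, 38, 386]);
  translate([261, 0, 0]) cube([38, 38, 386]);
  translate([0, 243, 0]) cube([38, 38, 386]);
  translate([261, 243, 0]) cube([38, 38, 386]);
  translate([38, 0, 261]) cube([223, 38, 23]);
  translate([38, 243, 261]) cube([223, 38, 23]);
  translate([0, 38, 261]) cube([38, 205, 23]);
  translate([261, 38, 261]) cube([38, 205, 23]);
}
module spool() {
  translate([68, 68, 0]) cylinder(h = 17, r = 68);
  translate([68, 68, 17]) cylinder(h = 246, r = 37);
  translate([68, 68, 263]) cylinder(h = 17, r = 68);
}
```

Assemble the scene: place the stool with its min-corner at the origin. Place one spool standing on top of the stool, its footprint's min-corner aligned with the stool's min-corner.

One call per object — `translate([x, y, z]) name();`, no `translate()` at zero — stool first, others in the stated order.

stool();
translate([0, 0, 414]) spool();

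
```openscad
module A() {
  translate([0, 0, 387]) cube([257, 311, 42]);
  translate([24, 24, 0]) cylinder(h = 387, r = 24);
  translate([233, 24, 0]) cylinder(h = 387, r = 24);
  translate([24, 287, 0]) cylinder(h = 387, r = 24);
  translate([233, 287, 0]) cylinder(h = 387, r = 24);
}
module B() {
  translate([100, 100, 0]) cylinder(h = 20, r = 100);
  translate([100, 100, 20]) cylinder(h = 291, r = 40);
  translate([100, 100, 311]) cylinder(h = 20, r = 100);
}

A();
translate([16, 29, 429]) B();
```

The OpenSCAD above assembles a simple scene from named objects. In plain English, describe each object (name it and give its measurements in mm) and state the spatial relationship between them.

A is a four-legged stool. The seat is a 257×311×42 mm slab whose top surface is at z = 429 mm; four round legs, each 48 mm in diameter, run from the floor (z = 0) to the underside of the seat, each leg's axis is inset half a diameter from the nearest pair of seat edges (so the leg's bounding box is flush with the corner).

B is a spool: two coaxial disc flanges of radius 100 mm and thickness 20 mm, joined by a core cylinder of radius 40 mm and height 291 mm. The lower flange rests on z = 0 and the three cylinders share a vertical axis.

The spool is on top of the stool.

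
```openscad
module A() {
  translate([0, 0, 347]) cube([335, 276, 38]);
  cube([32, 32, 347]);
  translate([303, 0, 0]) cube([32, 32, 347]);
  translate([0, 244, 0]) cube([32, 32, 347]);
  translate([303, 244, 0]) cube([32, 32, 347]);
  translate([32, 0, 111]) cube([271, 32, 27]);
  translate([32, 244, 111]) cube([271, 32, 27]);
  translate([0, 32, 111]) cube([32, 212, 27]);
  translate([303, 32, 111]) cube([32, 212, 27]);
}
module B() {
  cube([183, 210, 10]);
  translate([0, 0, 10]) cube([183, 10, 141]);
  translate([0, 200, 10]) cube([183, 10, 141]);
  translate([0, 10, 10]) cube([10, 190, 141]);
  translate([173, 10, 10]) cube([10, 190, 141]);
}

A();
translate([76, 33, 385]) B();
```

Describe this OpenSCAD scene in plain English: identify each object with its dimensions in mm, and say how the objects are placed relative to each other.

A is a four-legged stool. The seat is 335×276 mm, 38 mm thick, top at z = 385 mm. It stands on four square legs, each 32×32 mm in cross-section, from z = 0 to the seat underside, each flush with a corner of the seat. Four stretchers, 32 mm wide and 27 mm tall, connect adjacent legs with their undersides at z = 111 mm, each running between the inner faces of the legs it joins and aligned with the legs' outer faces on the other axis.

B is an open storage box with external size 183×210×151 mm and wall thickness 10 mm (the base is also 10 mm thick). The base covers the whole footprint; the four walls stand on the base, with the y-facing walls full-width and the x-facing walls fitting between their inner faces.

The open box is on top of the stool, centred.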